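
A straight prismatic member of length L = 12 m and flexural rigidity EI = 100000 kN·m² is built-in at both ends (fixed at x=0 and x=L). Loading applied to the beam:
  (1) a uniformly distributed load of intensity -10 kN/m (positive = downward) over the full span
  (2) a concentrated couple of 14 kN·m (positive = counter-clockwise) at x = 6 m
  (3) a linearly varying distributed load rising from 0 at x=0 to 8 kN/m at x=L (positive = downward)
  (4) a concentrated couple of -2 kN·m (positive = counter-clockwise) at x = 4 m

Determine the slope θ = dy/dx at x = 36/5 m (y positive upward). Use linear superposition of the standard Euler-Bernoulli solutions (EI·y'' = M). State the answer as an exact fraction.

Load 1 — uniform load w=-10 kN/m over full span:
  θ_1 = -wx(L-x)(L-2x)/(12EI) = -(-10)·(36/5)·(12-(36/5))·(12-2·(36/5))/(12·100000) = -54/78125 rad
Load 2 — applied couple M₀=14 kN·m at a=6 m (b=L-a=6):
  θ_2 = (R_Ax²/2 - M_Ax - M₀(x-a))/EI  [x>a] with R_A=7/4, M_A=7/2 = ((7/4)·(36/5)²/2 - (7/2)·(36/5) - 14·((36/5)-6))/100000 = 21/625000 rad
Load 3 — triangular load w₀=8 kN/m (0→w₀ over full span):
  θ_3 = -w₀(2x(L-x)(L-2x)(x+2L)+x²(L-x)²)/(120LEI) = -8·(2·(36/5)·(12-(36/5))·(12-2·(36/5))·((36/5)+2·12)+(36/5)²·(12-(36/5))²)/(120·12·100000) = 432/1953125 rad
Load 4 — applied couple M₀=-2 kN·m at a=4 m (b=L-a=8):
  θ_4 = (R_Ax²/2 - M_Ax - M₀(x-a))/EI  [x>a] with R_A=-2/9, M_A=0 = ((-2/9)·(36/5)²/2 - 0·(36/5) - (-2)·((36/5)-4))/100000 = 1/156250 rad
Superposition: θ = Σ θ_i = -6719/15625000 rad ≈ -0.000430 rad

θ(36/5) = -6719/15625000 rad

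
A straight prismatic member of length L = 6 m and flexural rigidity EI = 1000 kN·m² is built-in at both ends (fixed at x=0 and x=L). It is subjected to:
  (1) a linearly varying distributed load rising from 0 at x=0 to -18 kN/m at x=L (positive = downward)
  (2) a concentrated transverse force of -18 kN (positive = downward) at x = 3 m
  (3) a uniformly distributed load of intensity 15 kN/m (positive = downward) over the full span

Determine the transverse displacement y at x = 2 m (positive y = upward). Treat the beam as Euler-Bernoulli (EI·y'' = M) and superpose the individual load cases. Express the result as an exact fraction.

y(2) = -13/5000 m

Load 1 — triangular load w₀=-18 kN/m (0→w₀ over full span):
  y_1 = -w₀x²(L-x)²(x+2L)/(120LEI) = -(-18)·2²·(6-2)²·(2+2·6)/(120·6·1000) = 14/625 m
Load 2 — point force P=-18 kN at a=3 m (b=L-a=3):
  y_2 = -Pb²x²(3aL-(3a+b)x)/(6L³EI)  [x≤a] = -(-18)·3²·2²·(3·3·6-(3·3+3)·2)/(6·6³·1000) = 3/200 m
Load 3 — uniform load w=15 kN/m over full span:
  y_3 = -wx²(L-x)²/(24EI) = -15·2²·(6-2)²/(24·1000) = -1/25 m
Superposition: y = Σ y_i = -13/5000 m ≈ -0.002600 m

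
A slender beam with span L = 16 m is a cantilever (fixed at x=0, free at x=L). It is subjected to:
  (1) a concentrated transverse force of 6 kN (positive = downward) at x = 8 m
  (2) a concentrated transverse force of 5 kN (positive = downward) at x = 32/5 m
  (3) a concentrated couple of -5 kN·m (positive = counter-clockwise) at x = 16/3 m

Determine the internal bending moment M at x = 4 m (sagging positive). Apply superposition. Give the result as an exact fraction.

M(4) = -41 kN·m

Load 1 — point force P=6 kN at a=8 m (b=L-a=8):
  M_1 = -P(a-x)  [x≤a] = -6·(8-4) = -24 kN·m
Load 2 — point force P=5 kN at a=32/5 m (b=L-a=48/5):
  M_2 = -P(a-x)  [x≤a] = -5·((32/5)-4) = -12 kN·m
Load 3 — applied couple M₀=-5 kN·m at a=16/3 m (b=L-a=32/3):
  M_3 = M₀  [x≤a] = (-5) = -5 kN·m
Superposition: M = Σ M_i = -41 kN·m ≈ -41.000000 kN·m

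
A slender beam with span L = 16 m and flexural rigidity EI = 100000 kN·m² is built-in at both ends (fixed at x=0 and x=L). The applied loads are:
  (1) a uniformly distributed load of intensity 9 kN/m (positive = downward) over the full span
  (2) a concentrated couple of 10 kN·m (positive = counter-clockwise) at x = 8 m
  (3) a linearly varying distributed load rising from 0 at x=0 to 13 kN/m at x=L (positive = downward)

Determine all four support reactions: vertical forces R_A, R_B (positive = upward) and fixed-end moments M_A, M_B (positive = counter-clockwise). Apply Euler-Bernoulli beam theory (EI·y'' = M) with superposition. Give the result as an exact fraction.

Load 1 — uniform load w=9 kN/m over full span:
  R_A = wL/2 = 9·16/2 = 72 kN
  M_A = wL²/12 = 9·16²/12 = 192 kN·m
  R_B = wL/2 = 9·16/2 = 72 kN
  M_B = -wL²/12 = -9·16²/12 = -192 kN·m
Load 2 — applied couple M₀=10 kN·m at a=8 m (b=L-a=8):
  R_A = 6M₀ab/L³ = 6·10·8·8/16³ = 15/16 kN
  M_A = M₀b(2a-b)/L² = 10·8·(2·8-8)/16² = 5/2 kN·m
  R_B = -6M₀ab/L³ = -6·10·8·8/16³ = -15/16 kN
  M_B = M₀a(2b-a)/L² = 10·8·(2·8-8)/16² = 5/2 kN·m
Load 3 — triangular load w₀=13 kN/m (0→w₀ over full span):
  R_A = 3w₀L/20 = 3·13·16/20 = 156/5 kN
  M_A = w₀L²/30 = 13·16²/30 = 1664/15 kN·m
  R_B = 7w₀L/20 = 7·13·16/20 = 364/5 kN
  M_B = -w₀L²/20 = -13·16²/20 = -832/5 kN·m
Superposition: R_A = 8331/80 kN, M_A = 9163/30 kN·m, R_B = 11509/80 kN, M_B = -3559/10 kN·m

R_A = 8331/80 kN, M_A = 9163/30 kN·m, R_B = 11509/80 kN, M_B = -3559/10 kN·m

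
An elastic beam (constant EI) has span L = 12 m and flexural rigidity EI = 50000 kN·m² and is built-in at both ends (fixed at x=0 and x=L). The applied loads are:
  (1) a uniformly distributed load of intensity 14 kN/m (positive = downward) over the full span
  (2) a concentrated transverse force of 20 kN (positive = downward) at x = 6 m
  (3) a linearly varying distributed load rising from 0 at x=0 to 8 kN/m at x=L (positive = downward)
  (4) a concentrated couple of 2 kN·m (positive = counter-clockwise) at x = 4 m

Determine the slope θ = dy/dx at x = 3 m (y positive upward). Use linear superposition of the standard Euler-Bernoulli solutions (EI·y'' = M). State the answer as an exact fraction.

Load 1 — uniform load w=14 kN/m over full span:
  θ_1 = -wx(L-x)(L-2x)/(12EI) = -14·3·(12-3)·(12-2·3)/(12·50000) = -189/50000 rad
Load 2 — point force P=20 kN at a=6 m (b=L-a=6):
  θ_2 = -Pb²x(2aL-(3a+b)x)/(2L³EI)  [x≤a] = -20·6²·3·(2·6·12-(3·6+6)·3)/(2·12³·50000) = -9/10000 rad
Load 3 — triangular load w₀=8 kN/m (0→w₀ over full span):
  θ_3 = -w₀(2x(L-x)(L-2x)(x+2L)+x²(L-x)²)/(120LEI) = -8·(2·3·(12-3)·(12-2·3)·(3+2·12)+3²·(12-3)²)/(120·12·50000) = -1053/1000000 rad
Load 4 — applied couple M₀=2 kN·m at a=4 m (b=L-a=8):
  θ_4 = (R_Ax²/2 - M_Ax)/EI  [x≤a] with R_A=2/9, M_A=0 = ((2/9)·3²/2 - 0·3)/50000 = 1/50000 rad
Superposition: θ = Σ θ_i = -5713/1000000 rad ≈ -0.005713 rad

θ(3) = -5713/1000000 rad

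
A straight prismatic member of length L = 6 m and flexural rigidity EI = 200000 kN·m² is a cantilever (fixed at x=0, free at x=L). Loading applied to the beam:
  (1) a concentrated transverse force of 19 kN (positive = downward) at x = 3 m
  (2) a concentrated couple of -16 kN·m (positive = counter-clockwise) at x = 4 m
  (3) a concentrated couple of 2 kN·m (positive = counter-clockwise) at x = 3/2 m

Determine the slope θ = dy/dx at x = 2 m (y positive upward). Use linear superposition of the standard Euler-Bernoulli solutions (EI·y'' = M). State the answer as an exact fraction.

Load 1 — point force P=19 kN at a=3 m (b=L-a=3):
  θ_1 = -Px(2a-x)/(2EI)  [x≤a] = -19·2·(2·3-2)/(2·200000) = -19/50000 rad
Load 2 — applied couple M₀=-16 kN·m at a=4 m (b=L-a=2):
  θ_2 = M₀x/EI  [x≤a] = (-16)·2/200000 = -1/6250 rad
Load 3 — applied couple M₀=2 kN·m at a=3/2 m (b=L-a=9/2):
  θ_3 = M₀a/EI  [x>a] = 2·(3/2)/200000 = 3/200000 rad
Superposition: θ = Σ θ_i = -21/40000 rad ≈ -0.000525 rad

θ(2) = -21/40000 rad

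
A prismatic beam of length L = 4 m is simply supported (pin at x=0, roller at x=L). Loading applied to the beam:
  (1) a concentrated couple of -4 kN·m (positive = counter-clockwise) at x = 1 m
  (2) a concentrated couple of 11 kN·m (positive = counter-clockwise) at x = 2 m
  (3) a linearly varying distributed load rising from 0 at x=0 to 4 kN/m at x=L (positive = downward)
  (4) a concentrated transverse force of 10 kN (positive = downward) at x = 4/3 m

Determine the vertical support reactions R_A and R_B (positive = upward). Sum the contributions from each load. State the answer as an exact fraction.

R_A = 133/12 kN, R_B = 83/12 kN

Load 1 — applied couple M₀=-4 kN·m at a=1 m (b=L-a=3):
  R_A = M₀/L = (-4)/4 = -1 kN
  R_B = -M₀/L = -(-4)/4 = 1 kN
Load 2 — applied couple M₀=11 kN·m at a=2 m (b=L-a=2):
  R_A = M₀/L = 11/4 kN
  R_B = -M₀/L = -11/4 kN
Load 3 — triangular load w₀=4 kN/m (0→w₀ over full span):
  R_A = w₀L/6 = 4·4/6 = 8/3 kN
  R_B = w₀L/3 = 4·4/3 = 16/3 kN
Load 4 — point force P=10 kN at a=4/3 m (b=L-a=8/3):
  R_A = Pb/L = 10·(8/3)/4 = 20/3 kN
  R_B = Pa/L = 10·(4/3)/4 = 10/3 kN
Superposition: R_A = 133/12 kN, R_B = 83/12 kN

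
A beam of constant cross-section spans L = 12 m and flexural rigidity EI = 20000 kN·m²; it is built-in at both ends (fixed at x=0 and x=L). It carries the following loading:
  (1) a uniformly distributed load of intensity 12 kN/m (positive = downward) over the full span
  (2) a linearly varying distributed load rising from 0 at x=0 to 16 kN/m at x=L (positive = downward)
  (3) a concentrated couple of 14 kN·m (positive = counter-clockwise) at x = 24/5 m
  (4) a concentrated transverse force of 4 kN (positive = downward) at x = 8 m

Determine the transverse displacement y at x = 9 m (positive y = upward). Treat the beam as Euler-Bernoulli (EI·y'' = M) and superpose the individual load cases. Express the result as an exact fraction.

y(9) = -299/9375 m

Load 1 — uniform load w=12 kN/m over full span:
  y_1 = -wx²(L-x)²/(24EI) = -12·9²·(12-9)²/(24·20000) = -729/40000 m
Load 2 — triangular load w₀=16 kN/m (0→w₀ over full span):
  y_2 = -w₀x²(L-x)²(x+2L)/(120LEI) = -16·9²·(12-9)²·(9+2·12)/(120·12·20000) = -2673/200000 m
Load 3 — applied couple M₀=14 kN·m at a=24/5 m (b=L-a=36/5):
  y_3 = (R_Ax³/6 - M_Ax²/2 - M₀(x-a)²/2)/EI  [x>a] with R_A=42/25, M_A=42/25 = ((42/25)·9³/6 - (42/25)·9²/2 - 14·(9-(24/5))²/2)/20000 = 63/100000 m
Load 4 — point force P=4 kN at a=8 m (b=L-a=4):
  y_4 = -Pa²(L-x)²(3bL-(3b+a)(L-x))/(6L³EI)  [x>a] = -4·8²·(12-9)²·(3·4·12-(3·4+8)·(12-9))/(6·12³·20000) = -7/7500 m
Superposition: y = Σ y_i = -299/9375 m ≈ -0.031893 m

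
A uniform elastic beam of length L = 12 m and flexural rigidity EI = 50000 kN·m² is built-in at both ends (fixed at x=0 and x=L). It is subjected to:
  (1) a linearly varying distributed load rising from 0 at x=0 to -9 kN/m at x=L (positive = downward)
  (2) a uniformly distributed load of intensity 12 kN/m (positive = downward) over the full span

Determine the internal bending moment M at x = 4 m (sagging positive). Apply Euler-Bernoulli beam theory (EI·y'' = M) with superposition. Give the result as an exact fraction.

Load 1 — triangular load w₀=-9 kN/m (0→w₀ over full span):
  M_1 = 3w₀Lx/20 - w₀L²/30 - w₀x³/(6L) = 3·(-9)·12·4/20 - (-9)·12²/30 - (-9)·4³/(6·12) = -68/5 kN·m
Load 2 — uniform load w=12 kN/m over full span:
  M_2 = wLx/2 - wL²/12 - wx²/2 = 12·12·4/2 - 12·12²/12 - 12·4²/2 = 48 kN·m
Superposition: M = Σ M_i = 172/5 kN·m ≈ 34.400000 kN·m

M(4) = 172/5 kN·m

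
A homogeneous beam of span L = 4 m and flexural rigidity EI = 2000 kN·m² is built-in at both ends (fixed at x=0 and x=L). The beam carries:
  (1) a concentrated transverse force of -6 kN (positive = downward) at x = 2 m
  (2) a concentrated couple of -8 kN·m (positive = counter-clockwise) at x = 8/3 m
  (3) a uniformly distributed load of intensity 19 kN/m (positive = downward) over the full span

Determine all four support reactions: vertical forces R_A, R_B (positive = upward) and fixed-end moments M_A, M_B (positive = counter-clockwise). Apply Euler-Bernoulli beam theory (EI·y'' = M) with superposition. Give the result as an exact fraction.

R_A = 97/3 kN, M_A = 59/3 kN·m, R_B = 113/3 kN, M_B = -67/3 kN·m

Load 1 — point force P=-6 kN at a=2 m (b=L-a=2):
  R_A = Pb²(3a+b)/L³ = (-6)·2²·(3·2+2)/4³ = -3 kN
  M_A = Pab²/L² = (-6)·2·2²/4² = -3 kN·m
  R_B = Pa²(a+3b)/L³ = (-6)·2²·(2+3·2)/4³ = -3 kN
  M_B = -Pa²b/L² = -(-6)·2²·2/4² = 3 kN·m
Load 2 — applied couple M₀=-8 kN·m at a=8/3 m (b=L-a=4/3):
  R_A = 6M₀ab/L³ = 6·(-8)·(8/3)·(4/3)/4³ = -8/3 kN
  M_A = M₀b(2a-b)/L² = (-8)·(4/3)·(2·(8/3)-(4/3))/4² = -8/3 kN·m
  R_B = -6M₀ab/L³ = -6·(-8)·(8/3)·(4/3)/4³ = 8/3 kN
  M_B = M₀a(2b-a)/L² = (-8)·(8/3)·(2·(4/3)-(8/3))/4² = 0 kN·m
Load 3 — uniform load w=19 kN/m over full span:
  R_A = wL/2 = 19·4/2 = 38 kN
  M_A = wL²/12 = 19·4²/12 = 76/3 kN·m
  R_B = wL/2 = 19·4/2 = 38 kN
  M_B = -wL²/12 = -19·4²/12 = -76/3 kN·m
Superposition: R_A = 97/3 kN, M_A = 59/3 kN·m, R_B = 113/3 kN, M_B = -67/3 kN·m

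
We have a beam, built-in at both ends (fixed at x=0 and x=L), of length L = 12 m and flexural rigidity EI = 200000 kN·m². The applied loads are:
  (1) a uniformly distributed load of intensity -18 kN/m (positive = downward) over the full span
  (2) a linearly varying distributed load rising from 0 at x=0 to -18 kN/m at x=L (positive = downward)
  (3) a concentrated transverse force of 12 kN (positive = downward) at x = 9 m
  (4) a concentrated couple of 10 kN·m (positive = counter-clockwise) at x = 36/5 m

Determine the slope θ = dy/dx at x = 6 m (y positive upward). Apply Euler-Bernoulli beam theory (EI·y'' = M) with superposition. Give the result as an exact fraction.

θ(6) = 237/4000000 rad

Load 1 — uniform load w=-18 kN/m over full span:
  θ_1 = -wx(L-x)(L-2x)/(12EI) = -(-18)·6·(12-6)·(12-2·6)/(12·200000) = 0 rad
Load 2 — triangular load w₀=-18 kN/m (0→w₀ over full span):
  θ_2 = -w₀(2x(L-x)(L-2x)(x+2L)+x²(L-x)²)/(120LEI) = -(-18)·(2·6·(12-6)·(12-2·6)·(6+2·12)+6²·(12-6)²)/(120·12·200000) = 81/1000000 rad
Load 3 — point force P=12 kN at a=9 m (b=L-a=3):
  θ_3 = -Pb²x(2aL-(3a+b)x)/(2L³EI)  [x≤a] = -12·3²·6·(2·9·12-(3·9+3)·6)/(2·12³·200000) = -27/800000 rad
Load 4 — applied couple M₀=10 kN·m at a=36/5 m (b=L-a=24/5):
  θ_4 = (R_Ax²/2 - M_Ax)/EI  [x≤a] with R_A=6/5, M_A=16/5 = ((6/5)·6²/2 - (16/5)·6)/200000 = 3/250000 rad
Superposition: θ = Σ θ_i = 237/4000000 rad ≈ 0.000059 rad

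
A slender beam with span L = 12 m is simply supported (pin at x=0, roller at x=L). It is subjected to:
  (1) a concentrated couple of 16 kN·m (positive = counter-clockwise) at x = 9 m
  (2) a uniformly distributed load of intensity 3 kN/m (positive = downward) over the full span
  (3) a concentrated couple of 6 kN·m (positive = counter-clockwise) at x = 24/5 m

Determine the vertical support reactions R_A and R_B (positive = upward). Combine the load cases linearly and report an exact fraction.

R_A = 119/6 kN, R_B = 97/6 kN

Load 1 — applied couple M₀=16 kN·m at a=9 m (b=L-a=3):
  R_A = M₀/L = 16/12 = 4/3 kN
  R_B = -M₀/L = -16/12 = -4/3 kN
Load 2 — uniform load w=3 kN/m over full span:
  R_A = wL/2 = 3·12/2 = 18 kN
  R_B = wL/2 = 3·12/2 = 18 kN
Load 3 — applied couple M₀=6 kN·m at a=24/5 m (b=L-a=36/5):
  R_A = M₀/L = 6/12 = 1/2 kN
  R_B = -M₀/L = -6/12 = -1/2 kN
Superposition: R_A = 119/6 kN, R_B = 97/6 kN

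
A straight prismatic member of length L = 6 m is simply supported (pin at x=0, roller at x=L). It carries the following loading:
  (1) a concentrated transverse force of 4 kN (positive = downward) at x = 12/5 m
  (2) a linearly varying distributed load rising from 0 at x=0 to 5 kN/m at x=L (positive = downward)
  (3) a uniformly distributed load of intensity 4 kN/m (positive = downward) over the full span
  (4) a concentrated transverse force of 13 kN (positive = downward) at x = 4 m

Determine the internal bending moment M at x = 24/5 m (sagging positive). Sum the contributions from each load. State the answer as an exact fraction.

Load 1 — point force P=4 kN at a=12/5 m (b=L-a=18/5):
  M_1 = Pa(L-x)/L  [x>a] = 4·(12/5)·(6-(24/5))/6 = 48/25 kN·m
Load 2 — triangular load w₀=5 kN/m (0→w₀ over full span):
  M_2 = w₀Lx/6 - w₀x³/(6L) = 5·6·(24/5)/6 - 5·(24/5)³/(6·6) = 216/25 kN·m
Load 3 — uniform load w=4 kN/m over full span:
  M_3 = wx(L-x)/2 = 4·(24/5)·(6-(24/5))/2 = 288/25 kN·m
Load 4 — point force P=13 kN at a=4 m (b=L-a=2):
  M_4 = Pa(L-x)/L  [x>a] = 13·4·(6-(24/5))/6 = 52/5 kN·m
Superposition: M = Σ M_i = 812/25 kN·m ≈ 32.480000 kN·m

M(24/5) = 812/25 kN·m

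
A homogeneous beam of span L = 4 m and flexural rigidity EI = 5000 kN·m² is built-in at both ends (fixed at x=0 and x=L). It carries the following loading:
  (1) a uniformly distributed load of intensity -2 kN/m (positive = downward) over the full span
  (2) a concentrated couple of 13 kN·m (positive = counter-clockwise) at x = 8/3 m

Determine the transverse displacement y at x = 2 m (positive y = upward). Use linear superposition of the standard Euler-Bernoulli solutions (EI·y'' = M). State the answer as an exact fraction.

y(2) = -7/22500 m

Load 1 — uniform load w=-2 kN/m over full span:
  y_1 = -wx²(L-x)²/(24EI) = -(-2)·2²·(4-2)²/(24·5000) = 1/3750 m
Load 2 — applied couple M₀=13 kN·m at a=8/3 m (b=L-a=4/3):
  y_2 = (R_Ax³/6 - M_Ax²/2)/EI  [x≤a] with R_A=13/3, M_A=13/3 = ((13/3)·2³/6 - (13/3)·2²/2)/5000 = -13/22500 m
Superposition: y = Σ y_i = -7/22500 m ≈ -0.000311 m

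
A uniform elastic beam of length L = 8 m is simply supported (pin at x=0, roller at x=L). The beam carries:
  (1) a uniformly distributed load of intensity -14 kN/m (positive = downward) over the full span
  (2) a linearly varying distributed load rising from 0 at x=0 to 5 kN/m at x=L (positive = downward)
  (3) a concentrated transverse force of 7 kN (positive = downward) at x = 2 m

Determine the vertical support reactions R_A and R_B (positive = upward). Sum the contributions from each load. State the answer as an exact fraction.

R_A = -529/12 kN, R_B = -491/12 kN

Load 1 — uniform load w=-14 kN/m over full span:
  R_A = wL/2 = (-14)·8/2 = -56 kN
  R_B = wL/2 = (-14)·8/2 = -56 kN
Load 2 — triangular load w₀=5 kN/m (0→w₀ over full span):
  R_A = w₀L/6 = 5·8/6 = 20/3 kN
  R_B = w₀L/3 = 5·8/3 = 40/3 kN
Load 3 — point force P=7 kN at a=2 m (b=L-a=6):
  R_A = Pb/L = 7·6/8 = 21/4 kN
  R_B = Pa/L = 7·2/8 = 7/4 kN
Superposition: R_A = -529/12 kN, R_B = -491/12 kN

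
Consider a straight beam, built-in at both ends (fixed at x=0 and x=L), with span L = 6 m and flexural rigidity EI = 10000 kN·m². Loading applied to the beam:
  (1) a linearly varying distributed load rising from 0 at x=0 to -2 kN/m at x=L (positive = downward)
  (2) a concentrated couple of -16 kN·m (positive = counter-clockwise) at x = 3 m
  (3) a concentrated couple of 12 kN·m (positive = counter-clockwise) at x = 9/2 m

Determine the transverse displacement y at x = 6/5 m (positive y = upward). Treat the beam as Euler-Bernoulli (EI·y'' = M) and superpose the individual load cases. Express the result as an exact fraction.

y(6/5) = 27891/312500000 m

Load 1 — triangular load w₀=-2 kN/m (0→w₀ over full span):
  y_1 = -w₀x²(L-x)²(x+2L)/(120LEI) = -(-2)·(6/5)²·(6-(6/5))²·((6/5)+2·6)/(120·6·10000) = 1188/9765625 m
Load 2 — applied couple M₀=-16 kN·m at a=3 m (b=L-a=3):
  y_2 = (R_Ax³/6 - M_Ax²/2)/EI  [x≤a] with R_A=-4, M_A=-4 = ((-4)·(6/5)³/6 - (-4)·(6/5)²/2)/10000 = 27/156250 m
Load 3 — applied couple M₀=12 kN·m at a=9/2 m (b=L-a=3/2):
  y_3 = (R_Ax³/6 - M_Ax²/2)/EI  [x≤a] with R_A=9/4, M_A=15/4 = ((9/4)·(6/5)³/6 - (15/4)·(6/5)²/2)/10000 = -513/2500000 m
Superposition: y = Σ y_i = 27891/312500000 m ≈ 0.000089 m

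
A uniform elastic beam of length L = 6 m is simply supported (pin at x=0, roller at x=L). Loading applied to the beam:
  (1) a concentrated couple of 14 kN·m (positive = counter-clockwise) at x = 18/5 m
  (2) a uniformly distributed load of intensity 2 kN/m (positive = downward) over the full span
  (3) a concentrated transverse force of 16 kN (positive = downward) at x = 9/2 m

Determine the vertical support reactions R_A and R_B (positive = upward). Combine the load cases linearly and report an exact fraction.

Load 1 — applied couple M₀=14 kN·m at a=18/5 m (b=L-a=12/5):
  R_A = M₀/L = 14/6 = 7/3 kN
  R_B = -M₀/L = -14/6 = -7/3 kN
Load 2 — uniform load w=2 kN/m over full span:
  R_A = wL/2 = 2·6/2 = 6 kN
  R_B = wL/2 = 2·6/2 = 6 kN
Load 3 — point force P=16 kN at a=9/2 m (b=L-a=3/2):
  R_A = Pb/L = 16·(3/2)/6 = 4 kN
  R_B = Pa/L = 16·(9/2)/6 = 12 kN
Superposition: R_A = 37/3 kN, R_B = 47/3 kN

R_A = 37/3 kN, R_B = 47/3 kN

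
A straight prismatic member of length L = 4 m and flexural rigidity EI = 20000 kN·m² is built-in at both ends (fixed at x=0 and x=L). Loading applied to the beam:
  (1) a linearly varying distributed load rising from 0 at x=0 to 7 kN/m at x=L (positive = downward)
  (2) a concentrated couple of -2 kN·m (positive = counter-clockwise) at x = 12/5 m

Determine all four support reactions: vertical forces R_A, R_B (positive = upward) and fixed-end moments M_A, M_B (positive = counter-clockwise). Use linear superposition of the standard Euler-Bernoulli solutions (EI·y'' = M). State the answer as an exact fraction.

R_A = 87/25 kN, M_A = 232/75 kN·m, R_B = 263/25 kN, M_B = -146/25 kN·m

Load 1 — triangular load w₀=7 kN/m (0→w₀ over full span):
  R_A = 3w₀L/20 = 3·7·4/20 = 21/5 kN
  M_A = w₀L²/30 = 7·4²/30 = 56/15 kN·m
  R_B = 7w₀L/20 = 7·7·4/20 = 49/5 kN
  M_B = -w₀L²/20 = -7·4²/20 = -28/5 kN·m
Load 2 — applied couple M₀=-2 kN·m at a=12/5 m (b=L-a=8/5):
  R_A = 6M₀ab/L³ = 6·(-2)·(12/5)·(8/5)/4³ = -18/25 kN
  M_A = M₀b(2a-b)/L² = (-2)·(8/5)·(2·(12/5)-(8/5))/4² = -16/25 kN·m
  R_B = -6M₀ab/L³ = -6·(-2)·(12/5)·(8/5)/4³ = 18/25 kN
  M_B = M₀a(2b-a)/L² = (-2)·(12/5)·(2·(8/5)-(12/5))/4² = -6/25 kN·m
Superposition: R_A = 87/25 kN, M_A = 232/75 kN·m, R_B = 263/25 kN, M_B = -146/25 kN·m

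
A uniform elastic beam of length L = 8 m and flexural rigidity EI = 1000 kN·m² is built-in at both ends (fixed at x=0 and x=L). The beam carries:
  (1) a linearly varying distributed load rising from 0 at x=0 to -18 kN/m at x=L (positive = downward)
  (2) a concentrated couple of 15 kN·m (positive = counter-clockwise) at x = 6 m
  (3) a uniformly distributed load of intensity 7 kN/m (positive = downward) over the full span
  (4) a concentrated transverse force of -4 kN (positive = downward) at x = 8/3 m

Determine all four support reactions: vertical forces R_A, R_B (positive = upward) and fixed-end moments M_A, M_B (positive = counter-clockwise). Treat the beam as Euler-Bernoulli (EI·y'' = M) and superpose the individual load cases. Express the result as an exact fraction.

Load 1 — triangular load w₀=-18 kN/m (0→w₀ over full span):
  R_A = 3w₀L/20 = 3·(-18)·8/20 = -108/5 kN
  M_A = w₀L²/30 = (-18)·8²/30 = -192/5 kN·m
  R_B = 7w₀L/20 = 7·(-18)·8/20 = -252/5 kN
  M_B = -w₀L²/20 = -(-18)·8²/20 = 288/5 kN·m
Load 2 — applied couple M₀=15 kN·m at a=6 m (b=L-a=2):
  R_A = 6M₀ab/L³ = 6·15·6·2/8³ = 135/64 kN
  M_A = M₀b(2a-b)/L² = 15·2·(2·6-2)/8² = 75/16 kN·m
  R_B = -6M₀ab/L³ = -6·15·6·2/8³ = -135/64 kN
  M_B = M₀a(2b-a)/L² = 15·6·(2·2-6)/8² = -45/16 kN·m
Load 3 — uniform load w=7 kN/m over full span:
  R_A = wL/2 = 7·8/2 = 28 kN
  M_A = wL²/12 = 7·8²/12 = 112/3 kN·m
  R_B = wL/2 = 7·8/2 = 28 kN
  M_B = -wL²/12 = -7·8²/12 = -112/3 kN·m
Load 4 — point force P=-4 kN at a=8/3 m (b=L-a=16/3):
  R_A = Pb²(3a+b)/L³ = (-4)·(16/3)²·(3·(8/3)+(16/3))/8³ = -80/27 kN
  M_A = Pab²/L² = (-4)·(8/3)·(16/3)²/8² = -128/27 kN·m
  R_B = Pa²(a+3b)/L³ = (-4)·(8/3)²·((8/3)+3·(16/3))/8³ = -28/27 kN
  M_B = -Pa²b/L² = -(-4)·(8/3)²·(16/3)/8² = 64/27 kN·m
Superposition: R_A = 47921/8640 kN, M_A = -2419/2160 kN·m, R_B = -220721/8640 kN, M_B = 42821/2160 kN·m

R_A = 47921/8640 kN, M_A = -2419/2160 kN·m, R_B = -220721/8640 kN, M_B = 42821/2160 kN·m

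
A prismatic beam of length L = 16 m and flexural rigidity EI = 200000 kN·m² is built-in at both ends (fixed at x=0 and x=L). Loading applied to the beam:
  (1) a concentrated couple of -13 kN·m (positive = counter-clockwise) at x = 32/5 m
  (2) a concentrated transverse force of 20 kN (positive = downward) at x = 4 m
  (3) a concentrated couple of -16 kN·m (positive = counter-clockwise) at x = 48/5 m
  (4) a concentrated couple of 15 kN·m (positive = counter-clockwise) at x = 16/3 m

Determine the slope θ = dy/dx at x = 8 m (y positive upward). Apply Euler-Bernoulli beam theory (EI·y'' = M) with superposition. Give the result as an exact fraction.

θ(8) = 67/1250000 rad

Load 1 — applied couple M₀=-13 kN·m at a=32/5 m (b=L-a=48/5):
  θ_1 = (R_Ax²/2 - M_Ax - M₀(x-a))/EI  [x>a] with R_A=-117/100, M_A=-39/25 = ((-117/100)·8²/2 - (-39/25)·8 - (-13)·(8-(32/5)))/200000 = -13/625000 rad
Load 2 — point force P=20 kN at a=4 m (b=L-a=12):
  θ_2 = Pa²(L-x)(2bL-(3b+a)(L-x))/(2L³EI)  [x>a] = 20·4²·(16-8)·(2·12·16-(3·12+4)·(16-8))/(2·16³·200000) = 1/10000 rad
Load 3 — applied couple M₀=-16 kN·m at a=48/5 m (b=L-a=32/5):
  θ_3 = (R_Ax²/2 - M_Ax)/EI  [x≤a] with R_A=-36/25, M_A=-128/25 = ((-36/25)·8²/2 - (-128/25)·8)/200000 = -2/78125 rad
Load 4 — applied couple M₀=15 kN·m at a=16/3 m (b=L-a=32/3):
  θ_4 = (R_Ax²/2 - M_Ax - M₀(x-a))/EI  [x>a] with R_A=5/4, M_A=0 = ((5/4)·8²/2 - 0·8 - 15·(8-(16/3)))/200000 = 0 rad
Superposition: θ = Σ θ_i = 67/1250000 rad ≈ 0.000054 rad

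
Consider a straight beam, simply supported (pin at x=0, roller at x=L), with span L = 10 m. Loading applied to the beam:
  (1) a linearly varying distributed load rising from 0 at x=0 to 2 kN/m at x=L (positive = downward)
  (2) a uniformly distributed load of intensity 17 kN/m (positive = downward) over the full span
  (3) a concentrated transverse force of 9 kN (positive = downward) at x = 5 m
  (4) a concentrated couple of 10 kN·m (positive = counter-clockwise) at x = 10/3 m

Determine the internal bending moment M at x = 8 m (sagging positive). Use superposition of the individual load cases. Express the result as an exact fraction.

Load 1 — triangular load w₀=2 kN/m (0→w₀ over full span):
  M_1 = w₀Lx/6 - w₀x³/(6L) = 2·10·8/6 - 2·8³/(6·10) = 48/5 kN·m
Load 2 — uniform load w=17 kN/m over full span:
  M_2 = wx(L-x)/2 = 17·8·(10-8)/2 = 136 kN·m
Load 3 — point force P=9 kN at a=5 m (b=L-a=5):
  M_3 = Pa(L-x)/L  [x>a] = 9·5·(10-8)/10 = 9 kN·m
Load 4 — applied couple M₀=10 kN·m at a=10/3 m (b=L-a=20/3):
  M_4 = M₀x/L - M₀  [x>a] = 10·8/10 - 10 = -2 kN·m
Superposition: M = Σ M_i = 763/5 kN·m ≈ 152.600000 kN·m

M(8) = 763/5 kN·m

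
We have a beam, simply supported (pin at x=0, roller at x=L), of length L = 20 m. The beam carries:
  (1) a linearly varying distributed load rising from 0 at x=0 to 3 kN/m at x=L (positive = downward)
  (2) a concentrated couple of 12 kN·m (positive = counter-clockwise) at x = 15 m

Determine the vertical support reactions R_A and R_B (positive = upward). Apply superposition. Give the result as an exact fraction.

Load 1 — triangular load w₀=3 kN/m (0→w₀ over full span):
  R_A = w₀L/6 = 3·20/6 = 10 kN
  R_B = w₀L/3 = 3·20/3 = 20 kN
Load 2 — applied couple M₀=12 kN·m at a=15 m (b=L-a=5):
  R_A = M₀/L = 12/20 = 3/5 kN
  R_B = -M₀/L = -12/20 = -3/5 kN
Superposition: R_A = 53/5 kN, R_B = 97/5 kN

R_A = 53/5 kN, R_B = 97/5 kN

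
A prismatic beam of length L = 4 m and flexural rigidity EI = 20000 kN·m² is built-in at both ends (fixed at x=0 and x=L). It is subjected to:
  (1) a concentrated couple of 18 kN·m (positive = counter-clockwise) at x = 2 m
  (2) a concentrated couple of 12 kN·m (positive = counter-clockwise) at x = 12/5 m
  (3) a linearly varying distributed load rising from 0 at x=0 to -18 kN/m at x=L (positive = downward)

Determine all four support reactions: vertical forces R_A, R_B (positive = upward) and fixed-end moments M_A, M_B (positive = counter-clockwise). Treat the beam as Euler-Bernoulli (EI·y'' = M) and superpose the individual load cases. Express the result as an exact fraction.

Load 1 — applied couple M₀=18 kN·m at a=2 m (b=L-a=2):
  R_A = 6M₀ab/L³ = 6·18·2·2/4³ = 27/4 kN
  M_A = M₀b(2a-b)/L² = 18·2·(2·2-2)/4² = 9/2 kN·m
  R_B = -6M₀ab/L³ = -6·18·2·2/4³ = -27/4 kN
  M_B = M₀a(2b-a)/L² = 18·2·(2·2-2)/4² = 9/2 kN·m
Load 2 — applied couple M₀=12 kN·m at a=12/5 m (b=L-a=8/5):
  R_A = 6M₀ab/L³ = 6·12·(12/5)·(8/5)/4³ = 108/25 kN
  M_A = M₀b(2a-b)/L² = 12·(8/5)·(2·(12/5)-(8/5))/4² = 96/25 kN·m
  R_B = -6M₀ab/L³ = -6·12·(12/5)·(8/5)/4³ = -108/25 kN
  M_B = M₀a(2b-a)/L² = 12·(12/5)·(2·(8/5)-(12/5))/4² = 36/25 kN·m
Load 3 — triangular load w₀=-18 kN/m (0→w₀ over full span):
  R_A = 3w₀L/20 = 3·(-18)·4/20 = -54/5 kN
  M_A = w₀L²/30 = (-18)·4²/30 = -48/5 kN·m
  R_B = 7w₀L/20 = 7·(-18)·4/20 = -126/5 kN
  M_B = -w₀L²/20 = -(-18)·4²/20 = 72/5 kN·m
Superposition: R_A = 27/100 kN, M_A = -63/50 kN·m, R_B = -3627/100 kN, M_B = 1017/50 kN·m

R_A = 27/100 kN, M_A = -63/50 kN·m, R_B = -3627/100 kN, M_B = 1017/50 kN·m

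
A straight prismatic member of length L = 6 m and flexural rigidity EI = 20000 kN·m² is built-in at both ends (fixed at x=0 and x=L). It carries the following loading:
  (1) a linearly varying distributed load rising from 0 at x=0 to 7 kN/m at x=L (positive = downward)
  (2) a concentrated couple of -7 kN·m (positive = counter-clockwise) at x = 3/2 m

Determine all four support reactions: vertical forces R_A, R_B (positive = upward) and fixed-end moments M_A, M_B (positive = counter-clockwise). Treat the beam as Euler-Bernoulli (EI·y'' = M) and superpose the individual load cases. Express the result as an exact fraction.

R_A = 399/80 kN, M_A = 777/80 kN·m, R_B = 1281/80 kN, M_B = -1183/80 kN·m

Load 1 — triangular load w₀=7 kN/m (0→w₀ over full span):
  R_A = 3w₀L/20 = 3·7·6/20 = 63/10 kN
  M_A = w₀L²/30 = 7·6²/30 = 42/5 kN·m
  R_B = 7w₀L/20 = 7·7·6/20 = 147/10 kN
  M_B = -w₀L²/20 = -7·6²/20 = -63/5 kN·m
Load 2 — applied couple M₀=-7 kN·m at a=3/2 m (b=L-a=9/2):
  R_A = 6M₀ab/L³ = 6·(-7)·(3/2)·(9/2)/6³ = -21/16 kN
  M_A = M₀b(2a-b)/L² = (-7)·(9/2)·(2·(3/2)-(9/2))/6² = 21/16 kN·m
  R_B = -6M₀ab/L³ = -6·(-7)·(3/2)·(9/2)/6³ = 21/16 kN
  M_B = M₀a(2b-a)/L² = (-7)·(3/2)·(2·(9/2)-(3/2))/6² = -35/16 kN·m
Superposition: R_A = 399/80 kN, M_A = 777/80 kN·m, R_B = 1281/80 kN, M_B = -1183/80 kN·m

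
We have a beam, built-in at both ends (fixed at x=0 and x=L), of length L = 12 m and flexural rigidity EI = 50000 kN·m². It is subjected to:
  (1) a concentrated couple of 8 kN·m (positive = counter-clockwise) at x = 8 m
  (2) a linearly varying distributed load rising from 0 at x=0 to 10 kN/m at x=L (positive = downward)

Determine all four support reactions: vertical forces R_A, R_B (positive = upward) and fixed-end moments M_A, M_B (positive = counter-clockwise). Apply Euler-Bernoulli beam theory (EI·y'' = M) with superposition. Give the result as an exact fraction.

Load 1 — applied couple M₀=8 kN·m at a=8 m (b=L-a=4):
  R_A = 6M₀ab/L³ = 6·8·8·4/12³ = 8/9 kN
  M_A = M₀b(2a-b)/L² = 8·4·(2·8-4)/12² = 8/3 kN·m
  R_B = -6M₀ab/L³ = -6·8·8·4/12³ = -8/9 kN
  M_B = M₀a(2b-a)/L² = 8·8·(2·4-8)/12² = 0 kN·m
Load 2 — triangular load w₀=10 kN/m (0→w₀ over full span):
  R_A = 3w₀L/20 = 3·10·12/20 = 18 kN
  M_A = w₀L²/30 = 10·12²/30 = 48 kN·m
  R_B = 7w₀L/20 = 7·10·12/20 = 42 kN
  M_B = -w₀L²/20 = -10·12²/20 = -72 kN·m
Superposition: R_A = 170/9 kN, M_A = 152/3 kN·m, R_B = 370/9 kN, M_B = -72 kN·m

R_A = 170/9 kN, M_A = 152/3 kN·m, R_B = 370/9 kN, M_B = -72 kN·m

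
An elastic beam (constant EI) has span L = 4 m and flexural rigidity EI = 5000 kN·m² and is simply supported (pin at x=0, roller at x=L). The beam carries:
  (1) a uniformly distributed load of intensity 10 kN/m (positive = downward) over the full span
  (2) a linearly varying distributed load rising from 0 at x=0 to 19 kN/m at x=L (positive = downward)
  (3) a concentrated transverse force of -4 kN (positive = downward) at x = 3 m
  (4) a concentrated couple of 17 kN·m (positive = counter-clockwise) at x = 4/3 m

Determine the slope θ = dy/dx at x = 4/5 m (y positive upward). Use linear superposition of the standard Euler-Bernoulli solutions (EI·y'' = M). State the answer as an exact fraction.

Load 1 — uniform load w=10 kN/m over full span:
  θ_1 = -w(L³-6Lx²+4x³)/(24EI) = -10·(4³-6·4·(4/5)²+4·(4/5)³)/(24·5000) = -66/15625 rad
Load 2 — triangular load w₀=19 kN/m (0→w₀ over full span):
  θ_2 = -w₀(7L⁴-30L²x²+15x⁴)/(360LEI) = -19·(7·4⁴-30·4²·(4/5)²+15·(4/5)⁴)/(360·4·5000) = -13832/3515625 rad
Load 3 — point force P=-4 kN at a=3 m (b=L-a=1):
  θ_3 = -Pb(L²-b²-3x²)/(6LEI)  [x≤a] = -(-4)·1·(4²-1²-3·(4/5)²)/(6·4·5000) = 109/250000 rad
Load 4 — applied couple M₀=17 kN·m at a=4/3 m (b=L-a=8/3):
  θ_4 = (M₀x²/(2L)+C₁)/EI  [x≤a] with C₁=M₀(3b²-L²)/(6L)=34/9 = (17·(4/5)²/(2·4)+(34/9))/5000 = 289/281250 rad
Superposition: θ = Σ θ_i = -41843/6250000 rad ≈ -0.006695 rad

θ(4/5) = -41843/6250000 rad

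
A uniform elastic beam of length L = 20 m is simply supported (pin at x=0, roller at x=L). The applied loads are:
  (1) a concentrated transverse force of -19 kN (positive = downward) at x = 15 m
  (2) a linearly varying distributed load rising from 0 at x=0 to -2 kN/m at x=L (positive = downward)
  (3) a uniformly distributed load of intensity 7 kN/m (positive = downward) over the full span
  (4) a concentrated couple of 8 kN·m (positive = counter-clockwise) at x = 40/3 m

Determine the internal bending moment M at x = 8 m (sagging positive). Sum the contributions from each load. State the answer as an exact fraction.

Load 1 — point force P=-19 kN at a=15 m (b=L-a=5):
  M_1 = Pbx/L  [x≤a] = (-19)·5·8/20 = -38 kN·m
Load 2 — triangular load w₀=-2 kN/m (0→w₀ over full span):
  M_2 = w₀Lx/6 - w₀x³/(6L) = (-2)·20·8/6 - (-2)·8³/(6·20) = -224/5 kN·m
Load 3 — uniform load w=7 kN/m over full span:
  M_3 = wx(L-x)/2 = 7·8·(20-8)/2 = 336 kN·m
Load 4 — applied couple M₀=8 kN·m at a=40/3 m (b=L-a=20/3):
  M_4 = M₀x/L  [x≤a] = 8·8/20 = 16/5 kN·m
Superposition: M = Σ M_i = 1282/5 kN·m ≈ 256.400000 kN·m

M(8) = 1282/5 kN·m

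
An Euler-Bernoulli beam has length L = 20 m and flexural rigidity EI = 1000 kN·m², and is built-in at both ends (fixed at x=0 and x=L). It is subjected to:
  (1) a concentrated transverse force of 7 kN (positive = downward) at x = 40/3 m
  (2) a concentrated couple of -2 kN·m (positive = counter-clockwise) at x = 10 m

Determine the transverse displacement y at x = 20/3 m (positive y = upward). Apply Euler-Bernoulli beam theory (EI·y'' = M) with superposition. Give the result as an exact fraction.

y(20/3) = -2999/21870 m

Load 1 — point force P=7 kN at a=40/3 m (b=L-a=20/3):
  y_1 = -Pb²x²(3aL-(3a+b)x)/(6L³EI)  [x≤a] = -7·(20/3)²·(20/3)²·(3·(40/3)·20-(3·(40/3)+(20/3))·(20/3))/(6·20³·1000) = -308/2187 m
Load 2 — applied couple M₀=-2 kN·m at a=10 m (b=L-a=10):
  y_2 = (R_Ax³/6 - M_Ax²/2)/EI  [x≤a] with R_A=-3/20, M_A=-1/2 = ((-3/20)·(20/3)³/6 - (-1/2)·(20/3)²/2)/1000 = 1/270 m
Superposition: y = Σ y_i = -2999/21870 m ≈ -0.137128 m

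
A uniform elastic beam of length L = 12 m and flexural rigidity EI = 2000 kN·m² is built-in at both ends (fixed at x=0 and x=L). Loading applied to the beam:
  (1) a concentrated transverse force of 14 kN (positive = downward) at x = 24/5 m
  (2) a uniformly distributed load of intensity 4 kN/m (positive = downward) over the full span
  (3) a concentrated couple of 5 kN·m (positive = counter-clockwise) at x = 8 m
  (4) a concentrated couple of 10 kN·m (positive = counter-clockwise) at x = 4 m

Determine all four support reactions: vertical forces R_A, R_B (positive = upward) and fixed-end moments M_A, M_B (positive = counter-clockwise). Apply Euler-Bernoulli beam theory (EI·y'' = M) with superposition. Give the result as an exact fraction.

Load 1 — point force P=14 kN at a=24/5 m (b=L-a=36/5):
  R_A = Pb²(3a+b)/L³ = 14·(36/5)²·(3·(24/5)+(36/5))/12³ = 1134/125 kN
  M_A = Pab²/L² = 14·(24/5)·(36/5)²/12² = 3024/125 kN·m
  R_B = Pa²(a+3b)/L³ = 14·(24/5)²·((24/5)+3·(36/5))/12³ = 616/125 kN
  M_B = -Pa²b/L² = -14·(24/5)²·(36/5)/12² = -2016/125 kN·m
Load 2 — uniform load w=4 kN/m over full span:
  R_A = wL/2 = 4·12/2 = 24 kN
  M_A = wL²/12 = 4·12²/12 = 48 kN·m
  R_B = wL/2 = 4·12/2 = 24 kN
  M_B = -wL²/12 = -4·12²/12 = -48 kN·m
Load 3 — applied couple M₀=5 kN·m at a=8 m (b=L-a=4):
  R_A = 6M₀ab/L³ = 6·5·8·4/12³ = 5/9 kN
  M_A = M₀b(2a-b)/L² = 5·4·(2·8-4)/12² = 5/3 kN·m
  R_B = -6M₀ab/L³ = -6·5·8·4/12³ = -5/9 kN
  M_B = M₀a(2b-a)/L² = 5·8·(2·4-8)/12² = 0 kN·m
Load 4 — applied couple M₀=10 kN·m at a=4 m (b=L-a=8):
  R_A = 6M₀ab/L³ = 6·10·4·8/12³ = 10/9 kN
  M_A = M₀b(2a-b)/L² = 10·8·(2·4-8)/12² = 0 kN·m
  R_B = -6M₀ab/L³ = -6·10·4·8/12³ = -10/9 kN
  M_B = M₀a(2b-a)/L² = 10·4·(2·8-4)/12² = 10/3 kN·m
Superposition: R_A = 13027/375 kN, M_A = 27697/375 kN·m, R_B = 10223/375 kN, M_B = -22798/375 kN·m

R_A = 13027/375 kN, M_A = 27697/375 kN·m, R_B = 10223/375 kN, M_B = -22798/375 kN·m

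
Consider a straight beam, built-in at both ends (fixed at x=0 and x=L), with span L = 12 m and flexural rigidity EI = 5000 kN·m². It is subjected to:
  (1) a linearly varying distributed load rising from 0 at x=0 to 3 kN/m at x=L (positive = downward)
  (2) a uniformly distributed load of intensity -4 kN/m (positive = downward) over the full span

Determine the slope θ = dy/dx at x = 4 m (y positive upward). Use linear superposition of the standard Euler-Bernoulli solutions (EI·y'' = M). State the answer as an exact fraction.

Load 1 — triangular load w₀=3 kN/m (0→w₀ over full span):
  θ_1 = -w₀(2x(L-x)(L-2x)(x+2L)+x²(L-x)²)/(120LEI) = -3·(2·4·(12-4)·(12-2·4)·(4+2·12)+4²·(12-4)²)/(120·12·5000) = -32/9375 rad
Load 2 — uniform load w=-4 kN/m over full span:
  θ_2 = -wx(L-x)(L-2x)/(12EI) = -(-4)·4·(12-4)·(12-2·4)/(12·5000) = 16/1875 rad
Superposition: θ = Σ θ_i = 16/3125 rad ≈ 0.005120 rad

θ(4) = 16/3125 rad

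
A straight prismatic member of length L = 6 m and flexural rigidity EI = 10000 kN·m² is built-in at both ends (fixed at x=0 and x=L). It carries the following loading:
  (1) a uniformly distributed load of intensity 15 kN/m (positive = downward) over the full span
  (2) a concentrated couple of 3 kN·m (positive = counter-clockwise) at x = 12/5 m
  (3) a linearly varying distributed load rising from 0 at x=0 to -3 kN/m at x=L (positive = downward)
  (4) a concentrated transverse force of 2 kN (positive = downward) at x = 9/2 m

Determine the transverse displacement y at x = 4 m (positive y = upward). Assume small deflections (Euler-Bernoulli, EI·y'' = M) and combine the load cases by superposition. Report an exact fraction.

y(4) = -1797/500000 m

Load 1 — uniform load w=15 kN/m over full span:
  y_1 = -wx²(L-x)²/(24EI) = -15·4²·(6-4)²/(24·10000) = -1/250 m
Load 2 — applied couple M₀=3 kN·m at a=12/5 m (b=L-a=18/5):
  y_2 = (R_Ax³/6 - M_Ax²/2 - M₀(x-a)²/2)/EI  [x>a] with R_A=18/25, M_A=9/25 = ((18/25)·4³/6 - (9/25)·4²/2 - 3·(4-(12/5))²/2)/10000 = 3/31250 m
Load 3 — triangular load w₀=-3 kN/m (0→w₀ over full span):
  y_3 = -w₀x²(L-x)²(x+2L)/(120LEI) = -(-3)·4²·(6-4)²·(4+2·6)/(120·6·10000) = 4/9375 m
Load 4 — point force P=2 kN at a=9/2 m (b=L-a=3/2):
  y_4 = -Pb²x²(3aL-(3a+b)x)/(6L³EI)  [x≤a] = -2·(3/2)²·4²·(3·(9/2)·6-(3·(9/2)+(3/2))·4)/(6·6³·10000) = -7/60000 m
Superposition: y = Σ y_i = -1797/500000 m ≈ -0.003594 m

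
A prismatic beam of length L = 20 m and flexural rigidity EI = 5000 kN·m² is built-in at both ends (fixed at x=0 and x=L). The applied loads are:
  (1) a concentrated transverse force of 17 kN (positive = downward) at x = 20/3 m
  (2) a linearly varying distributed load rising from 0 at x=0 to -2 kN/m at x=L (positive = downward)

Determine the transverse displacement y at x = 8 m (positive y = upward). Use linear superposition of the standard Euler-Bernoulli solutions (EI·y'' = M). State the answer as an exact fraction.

y(8) = -548/15625 m

Load 1 — point force P=17 kN at a=20/3 m (b=L-a=40/3):
  y_1 = -Pa²(L-x)²(3bL-(3b+a)(L-x))/(6L³EI)  [x>a] = -17·(20/3)²·(20-8)²·(3·(40/3)·20-(3·(40/3)+(20/3))·(20-8))/(6·20³·5000) = -68/625 m
Load 2 — triangular load w₀=-2 kN/m (0→w₀ over full span):
  y_2 = -w₀x²(L-x)²(x+2L)/(120LEI) = -(-2)·8²·(20-8)²·(8+2·20)/(120·20·5000) = 1152/15625 m
Superposition: y = Σ y_i = -548/15625 m ≈ -0.035072 m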